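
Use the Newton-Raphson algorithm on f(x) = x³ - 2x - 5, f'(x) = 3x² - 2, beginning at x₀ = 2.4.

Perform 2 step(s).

f(x) = x³ - 2x - 5
f'(x) = 3x² - 2
x₀ = 2.4

Newton-Raphson formula: x_{n+1} = x_n - f(x_n)/f'(x_n)

Iteration 1:
  f(2.400000) = 4.024000
  f'(2.400000) = 15.280000
  x_1 = 2.400000 - 4.024000/15.280000 = 2.136649
Iteration 2:
  f(2.136649) = 0.481082
  f'(2.136649) = 11.695810
  x_2 = 2.136649 - 0.481082/11.695810 = 2.095516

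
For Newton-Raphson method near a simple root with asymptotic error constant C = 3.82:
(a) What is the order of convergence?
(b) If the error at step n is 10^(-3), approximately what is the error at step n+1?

(a) Newton-Raphson has quadratic (order 2) convergence near simple roots.
    This means |e_{n+1}| ≈ C|e_n|².

(b) With |e_n| = 10^(-3) and C = 3.82:
    |e_{n+1}| ≈ 3.82 × (10^(-3))² = 3.82 × 10^(-6)

(a) 2 (quadratic); (b) |e_{n+1}| ≈ 3.820e-06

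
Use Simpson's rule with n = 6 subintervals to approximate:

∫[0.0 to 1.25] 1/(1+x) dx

f(x) = 1/(1+x)
a = 0.0, b = 1.25, n = 6
h = (b - a)/n = 0.208333

Simpson's rule: (h/3)[f(x₀) + 4f(x₁) + 2f(x₂) + ... + f(xₙ)]

x_0 = 0.0000, f(x_0) = 1.000000, coefficient = 1
x_1 = 0.2083, f(x_1) = 0.827586, coefficient = 4
x_2 = 0.4167, f(x_2) = 0.705882, coefficient = 2
x_3 = 0.6250, f(x_3) = 0.615385, coefficient = 4
x_4 = 0.8333, f(x_4) = 0.545455, coefficient = 2
x_5 = 1.0417, f(x_5) = 0.489796, coefficient = 4
x_6 = 1.2500, f(x_6) = 0.444444, coefficient = 1

I ≈ (0.208333/3) × 11.678185 = 0.810985
Exact value: 0.810930
Error: 0.000055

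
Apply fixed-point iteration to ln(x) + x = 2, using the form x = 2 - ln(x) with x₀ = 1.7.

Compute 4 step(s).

Equation: ln(x) + x = 2
Fixed-point form: x = 2 - ln(x)
x₀ = 1.7

x_1 = g(1.700000) = 1.469372
x_2 = g(1.469372) = 1.615165
x_3 = g(1.615165) = 1.520563
x_4 = g(1.520563) = 1.580919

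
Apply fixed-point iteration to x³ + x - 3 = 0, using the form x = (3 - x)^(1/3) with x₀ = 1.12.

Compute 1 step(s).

Equation: x³ + x - 3 = 0
Fixed-point form: x = (3 - x)^(1/3)
x₀ = 1.12

x_1 = g(1.120000) = 1.234201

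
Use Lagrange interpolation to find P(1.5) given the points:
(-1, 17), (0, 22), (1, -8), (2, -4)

Lagrange interpolation formula:
P(x) = Σ yᵢ × Lᵢ(x)
where Lᵢ(x) = Π_{j≠i} (x - xⱼ)/(xᵢ - xⱼ)

L_0(1.5) = (1.5 - 0)/(-1 - 0) × (1.5 - 1)/(-1 - 1) × (1.5 - 2)/(-1 - 2) = 0.062500
L_1(1.5) = (1.5 - (-1))/(0 - (-1)) × (1.5 - 1)/(0 - 1) × (1.5 - 2)/(0 - 2) = -0.312500
L_2(1.5) = (1.5 - (-1))/(1 - (-1)) × (1.5 - 0)/(1 - 0) × (1.5 - 2)/(1 - 2) = 0.937500
L_3(1.5) = (1.5 - (-1))/(2 - (-1)) × (1.5 - 0)/(2 - 0) × (1.5 - 1)/(2 - 1) = 0.312500

P(1.5) = 17×L_0(1.5) + 22×L_1(1.5) + (-8)×L_2(1.5) + (-4)×L_3(1.5)
P(1.5) = -14.562500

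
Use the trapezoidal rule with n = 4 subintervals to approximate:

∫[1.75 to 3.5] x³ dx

f(x) = x³
a = 1.75, b = 3.5, n = 4
h = (b - a)/n = 0.437500

Trapezoidal rule: (h/2)[f(x₀) + 2f(x₁) + 2f(x₂) + ... + f(xₙ)]

x_0 = 1.7500, f(x_0) = 5.359375, coefficient = 1
x_1 = 2.1875, f(x_1) = 10.467529, coefficient = 2
x_2 = 2.6250, f(x_2) = 18.087891, coefficient = 2
x_3 = 3.0625, f(x_3) = 28.722900, coefficient = 2
x_4 = 3.5000, f(x_4) = 42.875000, coefficient = 1

I ≈ (0.437500/2) × 162.791016 = 35.610535
Exact value: 35.170898
Error: 0.439636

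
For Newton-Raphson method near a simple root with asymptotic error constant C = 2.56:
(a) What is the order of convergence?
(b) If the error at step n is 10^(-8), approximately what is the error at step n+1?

(a) Newton-Raphson has quadratic (order 2) convergence near simple roots.
    This means |e_{n+1}| ≈ C|e_n|².

(b) With |e_n| = 10^(-8) and C = 2.56:
    |e_{n+1}| ≈ 2.56 × (10^(-8))² = 2.56 × 10^(-16)

(a) 2 (quadratic); (b) |e_{n+1}| ≈ 2.560e-16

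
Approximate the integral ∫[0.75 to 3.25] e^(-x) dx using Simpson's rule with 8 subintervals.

f(x) = e^(-x)
a = 0.75, b = 3.25, n = 8
h = (b - a)/n = 0.312500

Simpson's rule: (h/3)[f(x₀) + 4f(x₁) + 2f(x₂) + ... + f(xₙ)]

x_0 = 0.7500, f(x_0) = 0.472367, coefficient = 1
x_1 = 1.0625, f(x_1) = 0.345591, coefficient = 4
x_2 = 1.3750, f(x_2) = 0.252840, coefficient = 2
x_3 = 1.6875, f(x_3) = 0.184981, coefficient = 4
x_4 = 2.0000, f(x_4) = 0.135335, coefficient = 2
x_5 = 2.3125, f(x_5) = 0.099013, coefficient = 4
x_6 = 2.6250, f(x_6) = 0.072440, coefficient = 2
x_7 = 2.9375, f(x_7) = 0.052998, coefficient = 4
x_8 = 3.2500, f(x_8) = 0.038774, coefficient = 1

I ≈ (0.312500/3) × 4.162705 = 0.433615
Exact value: 0.433592
Error: 0.000023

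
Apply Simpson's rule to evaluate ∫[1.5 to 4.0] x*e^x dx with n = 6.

f(x) = x*e^x
a = 1.5, b = 4.0, n = 6
h = (b - a)/n = 0.416667

Simpson's rule: (h/3)[f(x₀) + 4f(x₁) + 2f(x₂) + ... + f(xₙ)]

x_0 = 1.5000, f(x_0) = 6.722534, coefficient = 1
x_1 = 1.9167, f(x_1) = 13.029998, coefficient = 4
x_2 = 2.3333, f(x_2) = 24.061937, coefficient = 2
x_3 = 2.7500, f(x_3) = 43.017238, coefficient = 4
x_4 = 3.1667, f(x_4) = 75.139484, coefficient = 2
x_5 = 3.5833, f(x_5) = 128.976059, coefficient = 4
x_6 = 4.0000, f(x_6) = 218.392600, coefficient = 1

I ≈ (0.416667/3) × 1163.611154 = 161.612660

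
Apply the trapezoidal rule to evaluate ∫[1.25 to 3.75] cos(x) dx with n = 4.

f(x) = cos(x)
a = 1.25, b = 3.75, n = 4
h = (b - a)/n = 0.625000

Trapezoidal rule: (h/2)[f(x₀) + 2f(x₁) + 2f(x₂) + ... + f(xₙ)]

x_0 = 1.2500, f(x_0) = 0.315322, coefficient = 1
x_1 = 1.8750, f(x_1) = -0.299534, coefficient = 2
x_2 = 2.5000, f(x_2) = -0.801144, coefficient = 2
x_3 = 3.1250, f(x_3) = -0.999862, coefficient = 2
x_4 = 3.7500, f(x_4) = -0.820559, coefficient = 1

I ≈ (0.625000/2) × -4.706316 = -1.470724
Exact value: -1.520546
Error: 0.049822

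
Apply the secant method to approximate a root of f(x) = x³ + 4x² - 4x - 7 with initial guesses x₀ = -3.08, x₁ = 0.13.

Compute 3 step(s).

f(x) = x³ + 4x² - 4x - 7
x₀ = -3.08, x₁ = 0.13

Secant formula: x_{n+1} = x_n - f(x_n)(x_n - x_{n-1})/(f(x_n) - f(x_{n-1}))

Iteration 1:
  f(-3.080000) = 14.047488
  f(0.130000) = -7.450203
  x_2 = 0.130000 - (-7.450203)×(0.130000 - (-3.080000))/(-7.450203 - 14.047488)
       = -0.982452
Iteration 2:
  f(0.130000) = -7.450203
  f(-0.982452) = -0.157618
  x_3 = -0.982452 - (-0.157618)×(-0.982452 - 0.130000)/(-0.157618 - (-7.450203))
       = -1.006496
Iteration 3:
  f(-0.982452) = -0.157618
  f(-1.006496) = 0.058506
  x_4 = -1.006496 - 0.058506×(-1.006496 - (-0.982452))/(0.058506 - (-0.157618))
       = -0.999987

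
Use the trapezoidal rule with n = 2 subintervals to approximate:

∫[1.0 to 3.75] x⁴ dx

f(x) = x⁴
a = 1.0, b = 3.75, n = 2
h = (b - a)/n = 1.375000

Trapezoidal rule: (h/2)[f(x₀) + 2f(x₁) + 2f(x₂) + ... + f(xₙ)]

x_0 = 1.0000, f(x_0) = 1.000000, coefficient = 1
x_1 = 2.3750, f(x_1) = 31.816650, coefficient = 2
x_2 = 3.7500, f(x_2) = 197.753906, coefficient = 1

I ≈ (1.375000/2) × 262.387207 = 180.391205
Exact value: 148.115430
Error: 32.275775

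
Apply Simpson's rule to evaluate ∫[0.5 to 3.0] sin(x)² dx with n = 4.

f(x) = sin(x)²
a = 0.5, b = 3.0, n = 4
h = (b - a)/n = 0.625000

Simpson's rule: (h/3)[f(x₀) + 4f(x₁) + 2f(x₂) + ... + f(xₙ)]

x_0 = 0.5000, f(x_0) = 0.229849, coefficient = 1
x_1 = 1.1250, f(x_1) = 0.814087, coefficient = 4
x_2 = 1.7500, f(x_2) = 0.968228, coefficient = 2
x_3 = 2.3750, f(x_3) = 0.481199, coefficient = 4
x_4 = 3.0000, f(x_4) = 0.019915, coefficient = 1

I ≈ (0.625000/3) × 7.367363 = 1.534867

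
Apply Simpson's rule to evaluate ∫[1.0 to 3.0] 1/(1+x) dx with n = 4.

f(x) = 1/(1+x)
a = 1.0, b = 3.0, n = 4
h = (b - a)/n = 0.500000

Simpson's rule: (h/3)[f(x₀) + 4f(x₁) + 2f(x₂) + ... + f(xₙ)]

x_0 = 1.0000, f(x_0) = 0.500000, coefficient = 1
x_1 = 1.5000, f(x_1) = 0.400000, coefficient = 4
x_2 = 2.0000, f(x_2) = 0.333333, coefficient = 2
x_3 = 2.5000, f(x_3) = 0.285714, coefficient = 4
x_4 = 3.0000, f(x_4) = 0.250000, coefficient = 1

I ≈ (0.500000/3) × 4.159524 = 0.693254
Exact value: 0.693147
Error: 0.000107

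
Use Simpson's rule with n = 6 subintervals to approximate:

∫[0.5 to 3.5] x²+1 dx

f(x) = x²+1
a = 0.5, b = 3.5, n = 6
h = (b - a)/n = 0.500000

Simpson's rule: (h/3)[f(x₀) + 4f(x₁) + 2f(x₂) + ... + f(xₙ)]

x_0 = 0.5000, f(x_0) = 1.250000, coefficient = 1
x_1 = 1.0000, f(x_1) = 2.000000, coefficient = 4
x_2 = 1.5000, f(x_2) = 3.250000, coefficient = 2
x_3 = 2.0000, f(x_3) = 5.000000, coefficient = 4
x_4 = 2.5000, f(x_4) = 7.250000, coefficient = 2
x_5 = 3.0000, f(x_5) = 10.000000, coefficient = 4
x_6 = 3.5000, f(x_6) = 13.250000, coefficient = 1

I ≈ (0.500000/3) × 103.500000 = 17.250000
Exact value: 17.250000
Error: 0.000000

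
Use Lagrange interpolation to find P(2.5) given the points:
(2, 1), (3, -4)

Lagrange interpolation formula:
P(x) = Σ yᵢ × Lᵢ(x)
where Lᵢ(x) = Π_{j≠i} (x - xⱼ)/(xᵢ - xⱼ)

L_0(2.5) = (2.5 - 3)/(2 - 3) = 0.500000
L_1(2.5) = (2.5 - 2)/(3 - 2) = 0.500000

P(2.5) = 1×L_0(2.5) + (-4)×L_1(2.5)
P(2.5) = -1.500000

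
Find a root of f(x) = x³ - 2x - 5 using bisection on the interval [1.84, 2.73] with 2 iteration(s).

f(x) = x³ - 2x - 5
Initial interval: [1.84, 2.73]

Iteration 1:
  c_1 = (1.840000 + 2.730000)/2 = 2.285000
  f(c_1) = f(2.285000) = 2.360499
  f(a) × f(c) < 0, new interval: [1.840000, 2.285000]
Iteration 2:
  c_2 = (1.840000 + 2.285000)/2 = 2.062500
  f(c_2) = f(2.062500) = -0.351318
  f(a) × f(c) ≥ 0, new interval: [2.062500, 2.285000]

After 2 iteration(s), the approximation is c_2 = 2.062500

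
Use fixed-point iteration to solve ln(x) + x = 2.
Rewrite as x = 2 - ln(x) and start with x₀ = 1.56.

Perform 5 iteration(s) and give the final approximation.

Equation: ln(x) + x = 2
Fixed-point form: x = 2 - ln(x)
x₀ = 1.56

x_1 = g(1.560000) = 1.555314
x_2 = g(1.555314) = 1.558322
x_3 = g(1.558322) = 1.556390
x_4 = g(1.556390) = 1.557631
x_5 = g(1.557631) = 1.556834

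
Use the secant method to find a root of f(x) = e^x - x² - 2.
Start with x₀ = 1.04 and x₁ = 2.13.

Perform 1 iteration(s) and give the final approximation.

f(x) = e^x - x² - 2
x₀ = 1.04, x₁ = 2.13

Secant formula: x_{n+1} = x_n - f(x_n)(x_n - x_{n-1})/(f(x_n) - f(x_{n-1}))

Iteration 1:
  f(1.040000) = -0.252383
  f(2.130000) = 1.877967
  x_2 = 2.130000 - 1.877967×(2.130000 - 1.040000)/(1.877967 - (-0.252383))
       = 1.169133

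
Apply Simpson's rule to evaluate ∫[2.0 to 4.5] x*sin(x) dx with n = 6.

f(x) = x*sin(x)
a = 2.0, b = 4.5, n = 6
h = (b - a)/n = 0.416667

Simpson's rule: (h/3)[f(x₀) + 4f(x₁) + 2f(x₂) + ... + f(xₙ)]

x_0 = 2.0000, f(x_0) = 1.818595, coefficient = 1
x_1 = 2.4167, f(x_1) = 1.602443, coefficient = 4
x_2 = 2.8333, f(x_2) = 0.859635, coefficient = 2
x_3 = 3.2500, f(x_3) = -0.351634, coefficient = 4
x_4 = 3.6667, f(x_4) = -1.838016, coefficient = 2
x_5 = 4.0833, f(x_5) = -3.301716, coefficient = 4
x_6 = 4.5000, f(x_6) = -4.398886, coefficient = 1

I ≈ (0.416667/3) × -12.740680 = -1.769539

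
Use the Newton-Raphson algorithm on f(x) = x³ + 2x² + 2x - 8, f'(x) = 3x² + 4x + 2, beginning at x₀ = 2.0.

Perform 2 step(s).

f(x) = x³ + 2x² + 2x - 8
f'(x) = 3x² + 4x + 2
x₀ = 2.0

Newton-Raphson formula: x_{n+1} = x_n - f(x_n)/f'(x_n)

Iteration 1:
  f(2.000000) = 12.000000
  f'(2.000000) = 22.000000
  x_1 = 2.000000 - 12.000000/22.000000 = 1.454545
Iteration 2:
  f(1.454545) = 2.217881
  f'(1.454545) = 14.165289
  x_2 = 1.454545 - 2.217881/14.165289 = 1.297974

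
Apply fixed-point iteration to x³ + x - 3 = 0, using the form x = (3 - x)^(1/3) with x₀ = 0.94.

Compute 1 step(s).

Equation: x³ + x - 3 = 0
Fixed-point form: x = (3 - x)^(1/3)
x₀ = 0.94

x_1 = g(0.940000) = 1.272396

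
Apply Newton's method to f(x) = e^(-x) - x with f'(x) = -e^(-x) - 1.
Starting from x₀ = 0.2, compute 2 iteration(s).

f(x) = e^(-x) - x
f'(x) = -e^(-x) - 1
x₀ = 0.2

Newton-Raphson formula: x_{n+1} = x_n - f(x_n)/f'(x_n)

Iteration 1:
  f(0.200000) = 0.618731
  f'(0.200000) = -1.818731
  x_1 = 0.200000 - 0.618731/(-1.818731) = 0.540199
Iteration 2:
  f(0.540199) = 0.042433
  f'(0.540199) = -1.582632
  x_2 = 0.540199 - 0.042433/(-1.582632) = 0.567011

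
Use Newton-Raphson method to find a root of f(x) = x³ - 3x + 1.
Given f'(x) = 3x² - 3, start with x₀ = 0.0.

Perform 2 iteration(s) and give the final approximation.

f(x) = x³ - 3x + 1
f'(x) = 3x² - 3
x₀ = 0.0

Newton-Raphson formula: x_{n+1} = x_n - f(x_n)/f'(x_n)

Iteration 1:
  f(0.000000) = 1.000000
  f'(0.000000) = -3.000000
  x_1 = 0.000000 - 1.000000/(-3.000000) = 0.333333
Iteration 2:
  f(0.333333) = 0.037037
  f'(0.333333) = -2.666667
  x_2 = 0.333333 - 0.037037/(-2.666667) = 0.347222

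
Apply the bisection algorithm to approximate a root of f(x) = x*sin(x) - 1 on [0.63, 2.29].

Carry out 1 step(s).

f(x) = x*sin(x) - 1
Initial interval: [0.63, 2.29]

Iteration 1:
  c_1 = (0.630000 + 2.290000)/2 = 1.460000
  f(c_1) = f(1.460000) = 0.451048
  f(a) × f(c) < 0, new interval: [0.630000, 1.460000]

After 1 iteration(s), the approximation is c_1 = 1.460000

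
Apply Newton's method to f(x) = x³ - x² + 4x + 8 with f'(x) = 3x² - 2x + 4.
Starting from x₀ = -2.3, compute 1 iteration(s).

f(x) = x³ - x² + 4x + 8
f'(x) = 3x² - 2x + 4
x₀ = -2.3

Newton-Raphson formula: x_{n+1} = x_n - f(x_n)/f'(x_n)

Iteration 1:
  f(-2.300000) = -18.657000
  f'(-2.300000) = 24.470000
  x_1 = -2.300000 - (-18.657000)/24.470000 = -1.537556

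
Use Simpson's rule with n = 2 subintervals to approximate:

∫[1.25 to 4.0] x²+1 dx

f(x) = x²+1
a = 1.25, b = 4.0, n = 2
h = (b - a)/n = 1.375000

Simpson's rule: (h/3)[f(x₀) + 4f(x₁) + 2f(x₂) + ... + f(xₙ)]

x_0 = 1.2500, f(x_0) = 2.562500, coefficient = 1
x_1 = 2.6250, f(x_1) = 7.890625, coefficient = 4
x_2 = 4.0000, f(x_2) = 17.000000, coefficient = 1

I ≈ (1.375000/3) × 51.125000 = 23.432292
Exact value: 23.432292
Error: 0.000000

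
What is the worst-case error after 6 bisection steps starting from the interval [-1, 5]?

Bisection error bound: |error| ≤ (b-a)/2^n
|error| ≤ (5 - (-1))/2^6 = 6/2^6
|error| ≤ 0.0937500000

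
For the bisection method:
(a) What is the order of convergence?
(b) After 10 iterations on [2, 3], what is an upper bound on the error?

(a) Bisection has linear (order 1) convergence; the error is halved each step.

(b) Error bound = (b-a)/2^n = (3 - 2)/2^{10}
    = 1/2^{10}

(a) 1 (linear); (b) error ≤ 9.77e-04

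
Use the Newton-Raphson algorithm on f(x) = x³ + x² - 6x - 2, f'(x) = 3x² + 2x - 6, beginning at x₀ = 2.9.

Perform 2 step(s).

f(x) = x³ + x² - 6x - 2
f'(x) = 3x² + 2x - 6
x₀ = 2.9

Newton-Raphson formula: x_{n+1} = x_n - f(x_n)/f'(x_n)

Iteration 1:
  f(2.900000) = 13.399000
  f'(2.900000) = 25.030000
  x_1 = 2.900000 - 13.399000/25.030000 = 2.364682
Iteration 2:
  f(2.364682) = 2.626277
  f'(2.364682) = 15.504533
  x_2 = 2.364682 - 2.626277/15.504533 = 2.195295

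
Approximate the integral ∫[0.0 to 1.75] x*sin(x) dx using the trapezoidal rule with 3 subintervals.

f(x) = x*sin(x)
a = 0.0, b = 1.75, n = 3
h = (b - a)/n = 0.583333

Trapezoidal rule: (h/2)[f(x₀) + 2f(x₁) + 2f(x₂) + ... + f(xₙ)]

x_0 = 0.0000, f(x_0) = 0.000000, coefficient = 1
x_1 = 0.5833, f(x_1) = 0.321305, coefficient = 2
x_2 = 1.1667, f(x_2) = 1.072686, coefficient = 2
x_3 = 1.7500, f(x_3) = 1.721975, coefficient = 1

I ≈ (0.583333/2) × 4.509958 = 1.315404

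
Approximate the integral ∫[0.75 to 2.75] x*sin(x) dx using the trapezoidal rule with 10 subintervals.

f(x) = x*sin(x)
a = 0.75, b = 2.75, n = 10
h = (b - a)/n = 0.200000

Trapezoidal rule: (h/2)[f(x₀) + 2f(x₁) + 2f(x₂) + ... + f(xₙ)]

x_0 = 0.7500, f(x_0) = 0.511229, coefficient = 1
x_1 = 0.9500, f(x_1) = 0.772745, coefficient = 2
x_2 = 1.1500, f(x_2) = 1.049679, coefficient = 2
x_3 = 1.3500, f(x_3) = 1.317227, coefficient = 2
x_4 = 1.5500, f(x_4) = 1.549665, coefficient = 2
x_5 = 1.7500, f(x_5) = 1.721975, coefficient = 2
x_6 = 1.9500, f(x_6) = 1.811471, coefficient = 2
x_7 = 2.1500, f(x_7) = 1.799332, coefficient = 2
x_8 = 2.3500, f(x_8) = 1.671962, coefficient = 2
x_9 = 2.5500, f(x_9) = 1.422093, coefficient = 2
x_10 = 2.7500, f(x_10) = 1.049568, coefficient = 1

I ≈ (0.200000/2) × 27.793096 = 2.779310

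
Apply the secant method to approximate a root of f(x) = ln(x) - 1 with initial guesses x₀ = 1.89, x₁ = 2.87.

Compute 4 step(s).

f(x) = ln(x) - 1
x₀ = 1.89, x₁ = 2.87

Secant formula: x_{n+1} = x_n - f(x_n)(x_n - x_{n-1})/(f(x_n) - f(x_{n-1}))

Iteration 1:
  f(1.890000) = -0.363423
  f(2.870000) = 0.054312
  x_2 = 2.870000 - 0.054312×(2.870000 - 1.890000)/(0.054312 - (-0.363423))
       = 2.742585
Iteration 2:
  f(2.870000) = 0.054312
  f(2.742585) = 0.008901
  x_3 = 2.742585 - 0.008901×(2.742585 - 2.870000)/(0.008901 - 0.054312)
       = 2.717611
Iteration 3:
  f(2.742585) = 0.008901
  f(2.717611) = -0.000247
  x_4 = 2.717611 - (-0.000247)×(2.717611 - 2.742585)/(-0.000247 - 0.008901)
       = 2.718285
Iteration 4:
  f(2.717611) = -0.000247
  f(2.718285) = 0.000001
  x_5 = 2.718285 - 0.000001×(2.718285 - 2.717611)/(0.000001 - (-0.000247))
       = 2.718282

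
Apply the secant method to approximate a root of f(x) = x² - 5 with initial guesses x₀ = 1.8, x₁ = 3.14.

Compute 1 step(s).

f(x) = x² - 5
x₀ = 1.8, x₁ = 3.14

Secant formula: x_{n+1} = x_n - f(x_n)(x_n - x_{n-1})/(f(x_n) - f(x_{n-1}))

Iteration 1:
  f(1.800000) = -1.760000
  f(3.140000) = 4.859600
  x_2 = 3.140000 - 4.859600×(3.140000 - 1.800000)/(4.859600 - (-1.760000))
       = 2.156275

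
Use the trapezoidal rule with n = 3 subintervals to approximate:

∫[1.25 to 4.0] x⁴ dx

f(x) = x⁴
a = 1.25, b = 4.0, n = 3
h = (b - a)/n = 0.916667

Trapezoidal rule: (h/2)[f(x₀) + 2f(x₁) + 2f(x₂) + ... + f(xₙ)]

x_0 = 1.2500, f(x_0) = 2.441406, coefficient = 1
x_1 = 2.1667, f(x_1) = 22.037809, coefficient = 2
x_2 = 3.0833, f(x_2) = 90.381993, coefficient = 2
x_3 = 4.0000, f(x_3) = 256.000000, coefficient = 1

I ≈ (0.916667/2) × 483.281009 = 221.503796
Exact value: 204.189648
Error: 17.314147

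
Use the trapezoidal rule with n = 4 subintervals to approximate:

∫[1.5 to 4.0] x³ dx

f(x) = x³
a = 1.5, b = 4.0, n = 4
h = (b - a)/n = 0.625000

Trapezoidal rule: (h/2)[f(x₀) + 2f(x₁) + 2f(x₂) + ... + f(xₙ)]

x_0 = 1.5000, f(x_0) = 3.375000, coefficient = 1
x_1 = 2.1250, f(x_1) = 9.595703, coefficient = 2
x_2 = 2.7500, f(x_2) = 20.796875, coefficient = 2
x_3 = 3.3750, f(x_3) = 38.443359, coefficient = 2
x_4 = 4.0000, f(x_4) = 64.000000, coefficient = 1

I ≈ (0.625000/2) × 205.046875 = 64.077148
Exact value: 62.734375
Error: 1.342773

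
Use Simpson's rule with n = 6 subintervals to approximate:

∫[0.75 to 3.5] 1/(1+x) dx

f(x) = 1/(1+x)
a = 0.75, b = 3.5, n = 6
h = (b - a)/n = 0.458333

Simpson's rule: (h/3)[f(x₀) + 4f(x₁) + 2f(x₂) + ... + f(xₙ)]

x_0 = 0.7500, f(x_0) = 0.571429, coefficient = 1
x_1 = 1.2083, f(x_1) = 0.452830, coefficient = 4
x_2 = 1.6667, f(x_2) = 0.375000, coefficient = 2
x_3 = 2.1250, f(x_3) = 0.320000, coefficient = 4
x_4 = 2.5833, f(x_4) = 0.279070, coefficient = 2
x_5 = 3.0417, f(x_5) = 0.247423, coefficient = 4
x_6 = 3.5000, f(x_6) = 0.222222, coefficient = 1

I ≈ (0.458333/3) × 6.182802 = 0.944595
Exact value: 0.944462
Error: 0.000133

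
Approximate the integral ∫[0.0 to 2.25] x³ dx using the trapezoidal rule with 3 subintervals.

f(x) = x³
a = 0.0, b = 2.25, n = 3
h = (b - a)/n = 0.750000

Trapezoidal rule: (h/2)[f(x₀) + 2f(x₁) + 2f(x₂) + ... + f(xₙ)]

x_0 = 0.0000, f(x_0) = 0.000000, coefficient = 1
x_1 = 0.7500, f(x_1) = 0.421875, coefficient = 2
x_2 = 1.5000, f(x_2) = 3.375000, coefficient = 2
x_3 = 2.2500, f(x_3) = 11.390625, coefficient = 1

I ≈ (0.750000/2) × 18.984375 = 7.119141
Exact value: 6.407227
Error: 0.711914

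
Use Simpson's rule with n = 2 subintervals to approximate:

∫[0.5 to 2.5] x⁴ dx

f(x) = x⁴
a = 0.5, b = 2.5, n = 2
h = (b - a)/n = 1.000000

Simpson's rule: (h/3)[f(x₀) + 4f(x₁) + 2f(x₂) + ... + f(xₙ)]

x_0 = 0.5000, f(x_0) = 0.062500, coefficient = 1
x_1 = 1.5000, f(x_1) = 5.062500, coefficient = 4
x_2 = 2.5000, f(x_2) = 39.062500, coefficient = 1

I ≈ (1.000000/3) × 59.375000 = 19.791667
Exact value: 19.525000
Error: 0.266667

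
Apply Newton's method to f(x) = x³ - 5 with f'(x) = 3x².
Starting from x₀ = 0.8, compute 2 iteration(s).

f(x) = x³ - 5
f'(x) = 3x²
x₀ = 0.8

Newton-Raphson formula: x_{n+1} = x_n - f(x_n)/f'(x_n)

Iteration 1:
  f(0.800000) = -4.488000
  f'(0.800000) = 1.920000
  x_1 = 0.800000 - (-4.488000)/1.920000 = 3.137500
Iteration 2:
  f(3.137500) = 25.885256
  f'(3.137500) = 29.531719
  x_2 = 3.137500 - 25.885256/29.531719 = 2.260976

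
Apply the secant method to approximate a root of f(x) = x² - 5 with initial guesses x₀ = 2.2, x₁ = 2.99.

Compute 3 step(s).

f(x) = x² - 5
x₀ = 2.2, x₁ = 2.99

Secant formula: x_{n+1} = x_n - f(x_n)(x_n - x_{n-1})/(f(x_n) - f(x_{n-1}))

Iteration 1:
  f(2.200000) = -0.160000
  f(2.990000) = 3.940100
  x_2 = 2.990000 - 3.940100×(2.990000 - 2.200000)/(3.940100 - (-0.160000))
       = 2.230829
Iteration 2:
  f(2.990000) = 3.940100
  f(2.230829) = -0.023404
  x_3 = 2.230829 - (-0.023404)×(2.230829 - 2.990000)/(-0.023404 - 3.940100)
       = 2.235311
Iteration 3:
  f(2.230829) = -0.023404
  f(2.235311) = -0.003383
  x_4 = 2.235311 - (-0.003383)×(2.235311 - 2.230829)/(-0.003383 - (-0.023404))
       = 2.236069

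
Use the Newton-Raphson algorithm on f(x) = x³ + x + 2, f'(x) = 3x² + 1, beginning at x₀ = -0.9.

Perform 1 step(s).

f(x) = x³ + x + 2
f'(x) = 3x² + 1
x₀ = -0.9

Newton-Raphson formula: x_{n+1} = x_n - f(x_n)/f'(x_n)

Iteration 1:
  f(-0.900000) = 0.371000
  f'(-0.900000) = 3.430000
  x_1 = -0.900000 - 0.371000/3.430000 = -1.008163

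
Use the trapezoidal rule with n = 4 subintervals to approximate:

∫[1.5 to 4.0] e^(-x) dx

f(x) = e^(-x)
a = 1.5, b = 4.0, n = 4
h = (b - a)/n = 0.625000

Trapezoidal rule: (h/2)[f(x₀) + 2f(x₁) + 2f(x₂) + ... + f(xₙ)]

x_0 = 1.5000, f(x_0) = 0.223130, coefficient = 1
x_1 = 2.1250, f(x_1) = 0.119433, coefficient = 2
x_2 = 2.7500, f(x_2) = 0.063928, coefficient = 2
x_3 = 3.3750, f(x_3) = 0.034218, coefficient = 2
x_4 = 4.0000, f(x_4) = 0.018316, coefficient = 1

I ≈ (0.625000/2) × 0.676604 = 0.211439
Exact value: 0.204815
Error: 0.006624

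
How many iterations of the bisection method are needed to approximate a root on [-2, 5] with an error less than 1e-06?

We need (b-a)/2^n ≤ 1e-06
(5 - (-2))/2^n ≤ 1e-06
7/2^n ≤ 1e-06
2^n ≥ 7000000
n ≥ log₂(7000000) = 22.74
n ≥ 23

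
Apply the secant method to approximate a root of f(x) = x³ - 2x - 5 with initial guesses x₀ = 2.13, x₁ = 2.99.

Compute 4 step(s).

f(x) = x³ - 2x - 5
x₀ = 2.13, x₁ = 2.99

Secant formula: x_{n+1} = x_n - f(x_n)(x_n - x_{n-1})/(f(x_n) - f(x_{n-1}))

Iteration 1:
  f(2.130000) = 0.403597
  f(2.990000) = 15.750899
  x_2 = 2.990000 - 15.750899×(2.990000 - 2.130000)/(15.750899 - 0.403597)
       = 2.107384
Iteration 2:
  f(2.990000) = 15.750899
  f(2.107384) = 0.144267
  x_3 = 2.107384 - 0.144267×(2.107384 - 2.990000)/(0.144267 - 15.750899)
       = 2.099225
Iteration 3:
  f(2.107384) = 0.144267
  f(2.099225) = 0.052303
  x_4 = 2.099225 - 0.052303×(2.099225 - 2.107384)/(0.052303 - 0.144267)
       = 2.094585
Iteration 4:
  f(2.099225) = 0.052303
  f(2.094585) = 0.000374
  x_5 = 2.094585 - 0.000374×(2.094585 - 2.099225)/(0.000374 - 0.052303)
       = 2.094552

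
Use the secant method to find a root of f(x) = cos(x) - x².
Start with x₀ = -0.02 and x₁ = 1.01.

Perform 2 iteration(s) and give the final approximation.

f(x) = cos(x) - x²
x₀ = -0.02, x₁ = 1.01

Secant formula: x_{n+1} = x_n - f(x_n)(x_n - x_{n-1})/(f(x_n) - f(x_{n-1}))

Iteration 1:
  f(-0.020000) = 0.999400
  f(1.010000) = -0.488239
  x_2 = 1.010000 - (-0.488239)×(1.010000 - (-0.020000))/(-0.488239 - 0.999400)
       = 0.671957
Iteration 2:
  f(1.010000) = -0.488239
  f(0.671957) = 0.331079
  x_3 = 0.671957 - 0.331079×(0.671957 - 1.010000)/(0.331079 - (-0.488239))
       = 0.808557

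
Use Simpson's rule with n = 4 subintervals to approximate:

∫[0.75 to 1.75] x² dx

f(x) = x²
a = 0.75, b = 1.75, n = 4
h = (b - a)/n = 0.250000

Simpson's rule: (h/3)[f(x₀) + 4f(x₁) + 2f(x₂) + ... + f(xₙ)]

x_0 = 0.7500, f(x_0) = 0.562500, coefficient = 1
x_1 = 1.0000, f(x_1) = 1.000000, coefficient = 4
x_2 = 1.2500, f(x_2) = 1.562500, coefficient = 2
x_3 = 1.5000, f(x_3) = 2.250000, coefficient = 4
x_4 = 1.7500, f(x_4) = 3.062500, coefficient = 1

I ≈ (0.250000/3) × 19.750000 = 1.645833
Exact value: 1.645833
Error: 0.000000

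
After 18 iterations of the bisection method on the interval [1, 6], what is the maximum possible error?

Bisection error bound: |error| ≤ (b-a)/2^n
|error| ≤ (6 - 1)/2^18 = 5/2^18
|error| ≤ 0.0000190735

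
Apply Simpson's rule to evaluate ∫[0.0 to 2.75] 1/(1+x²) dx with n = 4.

f(x) = 1/(1+x²)
a = 0.0, b = 2.75, n = 4
h = (b - a)/n = 0.687500

Simpson's rule: (h/3)[f(x₀) + 4f(x₁) + 2f(x₂) + ... + f(xₙ)]

x_0 = 0.0000, f(x_0) = 1.000000, coefficient = 1
x_1 = 0.6875, f(x_1) = 0.679045, coefficient = 4
x_2 = 1.3750, f(x_2) = 0.345946, coefficient = 2
x_3 = 2.0625, f(x_3) = 0.190335, coefficient = 4
x_4 = 2.7500, f(x_4) = 0.116788, coefficient = 1

I ≈ (0.687500/3) × 5.286199 = 1.211421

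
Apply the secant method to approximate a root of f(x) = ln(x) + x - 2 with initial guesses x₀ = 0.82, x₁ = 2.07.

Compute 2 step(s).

f(x) = ln(x) + x - 2
x₀ = 0.82, x₁ = 2.07

Secant formula: x_{n+1} = x_n - f(x_n)(x_n - x_{n-1})/(f(x_n) - f(x_{n-1}))

Iteration 1:
  f(0.820000) = -1.378451
  f(2.070000) = 0.797549
  x_2 = 2.070000 - 0.797549×(2.070000 - 0.820000)/(0.797549 - (-1.378451))
       = 1.611849
Iteration 2:
  f(2.070000) = 0.797549
  f(1.611849) = 0.089231
  x_3 = 1.611849 - 0.089231×(1.611849 - 2.070000)/(0.089231 - 0.797549)
       = 1.554133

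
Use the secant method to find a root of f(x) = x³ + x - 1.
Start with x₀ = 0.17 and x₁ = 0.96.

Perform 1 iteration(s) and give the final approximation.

f(x) = x³ + x - 1
x₀ = 0.17, x₁ = 0.96

Secant formula: x_{n+1} = x_n - f(x_n)(x_n - x_{n-1})/(f(x_n) - f(x_{n-1}))

Iteration 1:
  f(0.170000) = -0.825087
  f(0.960000) = 0.844736
  x_2 = 0.960000 - 0.844736×(0.960000 - 0.170000)/(0.844736 - (-0.825087))
       = 0.560352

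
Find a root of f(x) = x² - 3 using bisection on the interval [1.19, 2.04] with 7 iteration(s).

f(x) = x² - 3
Initial interval: [1.19, 2.04]

Iteration 1:
  c_1 = (1.190000 + 2.040000)/2 = 1.615000
  f(c_1) = f(1.615000) = -0.391775
  f(a) × f(c) ≥ 0, new interval: [1.615000, 2.040000]
Iteration 2:
  c_2 = (1.615000 + 2.040000)/2 = 1.827500
  f(c_2) = f(1.827500) = 0.339756
  f(a) × f(c) < 0, new interval: [1.615000, 1.827500]
Iteration 3:
  c_3 = (1.615000 + 1.827500)/2 = 1.721250
  f(c_3) = f(1.721250) = -0.037298
  f(a) × f(c) ≥ 0, new interval: [1.721250, 1.827500]
Iteration 4:
  c_4 = (1.721250 + 1.827500)/2 = 1.774375
  f(c_4) = f(1.774375) = 0.148407
  f(a) × f(c) < 0, new interval: [1.721250, 1.774375]
Iteration 5:
  c_5 = (1.721250 + 1.774375)/2 = 1.747812
  f(c_5) = f(1.747812) = 0.054849
  f(a) × f(c) < 0, new interval: [1.721250, 1.747812]
Iteration 6:
  c_6 = (1.721250 + 1.747812)/2 = 1.734531
  f(c_6) = f(1.734531) = 0.008599
  f(a) × f(c) < 0, new interval: [1.721250, 1.734531]
Iteration 7:
  c_7 = (1.721250 + 1.734531)/2 = 1.727891
  f(c_7) = f(1.727891) = -0.014394
  f(a) × f(c) ≥ 0, new interval: [1.727891, 1.734531]

After 7 iteration(s), the approximation is c_7 = 1.727891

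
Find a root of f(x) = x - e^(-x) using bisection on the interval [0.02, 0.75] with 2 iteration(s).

f(x) = x - e^(-x)
Initial interval: [0.02, 0.75]

Iteration 1:
  c_1 = (0.020000 + 0.750000)/2 = 0.385000
  f(c_1) = f(0.385000) = -0.295451
  f(a) × f(c) ≥ 0, new interval: [0.385000, 0.750000]
Iteration 2:
  c_2 = (0.385000 + 0.750000)/2 = 0.567500
  f(c_2) = f(0.567500) = 0.000559
  f(a) × f(c) < 0, new interval: [0.385000, 0.567500]

After 2 iteration(s), the approximation is c_2 = 0.567500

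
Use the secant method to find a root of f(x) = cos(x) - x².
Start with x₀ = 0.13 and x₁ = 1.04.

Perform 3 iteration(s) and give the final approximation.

f(x) = cos(x) - x²
x₀ = 0.13, x₁ = 1.04

Secant formula: x_{n+1} = x_n - f(x_n)(x_n - x_{n-1})/(f(x_n) - f(x_{n-1}))

Iteration 1:
  f(0.130000) = 0.974662
  f(1.040000) = -0.575380
  x_2 = 1.040000 - (-0.575380)×(1.040000 - 0.130000)/(-0.575380 - 0.974662)
       = 0.702205
Iteration 2:
  f(1.040000) = -0.575380
  f(0.702205) = 0.270327
  x_3 = 0.702205 - 0.270327×(0.702205 - 1.040000)/(0.270327 - (-0.575380))
       = 0.810180
Iteration 3:
  f(0.702205) = 0.270327
  f(0.810180) = 0.032976
  x_4 = 0.810180 - 0.032976×(0.810180 - 0.702205)/(0.032976 - 0.270327)
       = 0.825181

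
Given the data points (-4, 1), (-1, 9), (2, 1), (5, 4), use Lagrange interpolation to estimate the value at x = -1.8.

Lagrange interpolation formula:
P(x) = Σ yᵢ × Lᵢ(x)
where Lᵢ(x) = Π_{j≠i} (x - xⱼ)/(xᵢ - xⱼ)

L_0(-1.8) = (-1.8 - (-1))/(-4 - (-1)) × (-1.8 - 2)/(-4 - 2) × (-1.8 - 5)/(-4 - 5) = 0.127605
L_1(-1.8) = (-1.8 - (-4))/(-1 - (-4)) × (-1.8 - 2)/(-1 - 2) × (-1.8 - 5)/(-1 - 5) = 1.052741
L_2(-1.8) = (-1.8 - (-4))/(2 - (-4)) × (-1.8 - (-1))/(2 - (-1)) × (-1.8 - 5)/(2 - 5) = -0.221630
L_3(-1.8) = (-1.8 - (-4))/(5 - (-4)) × (-1.8 - (-1))/(5 - (-1)) × (-1.8 - 2)/(5 - 2) = 0.041284

P(-1.8) = 1×L_0(-1.8) + 9×L_1(-1.8) + 1×L_2(-1.8) + 4×L_3(-1.8)
P(-1.8) = 9.545778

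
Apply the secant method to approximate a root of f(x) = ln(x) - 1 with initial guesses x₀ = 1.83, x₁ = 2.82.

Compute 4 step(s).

f(x) = ln(x) - 1
x₀ = 1.83, x₁ = 2.82

Secant formula: x_{n+1} = x_n - f(x_n)(x_n - x_{n-1})/(f(x_n) - f(x_{n-1}))

Iteration 1:
  f(1.830000) = -0.395684
  f(2.820000) = 0.036737
  x_2 = 2.820000 - 0.036737×(2.820000 - 1.830000)/(0.036737 - (-0.395684))
       = 2.735893
Iteration 2:
  f(2.820000) = 0.036737
  f(2.735893) = 0.006458
  x_3 = 2.735893 - 0.006458×(2.735893 - 2.820000)/(0.006458 - 0.036737)
       = 2.717955
Iteration 3:
  f(2.735893) = 0.006458
  f(2.717955) = -0.000120
  x_4 = 2.717955 - (-0.000120)×(2.717955 - 2.735893)/(-0.000120 - 0.006458)
       = 2.718283
Iteration 4:
  f(2.717955) = -0.000120
  f(2.718283) = 0.000000
  x_5 = 2.718283 - 0.000000×(2.718283 - 2.717955)/(0.000000 - (-0.000120))
       = 2.718282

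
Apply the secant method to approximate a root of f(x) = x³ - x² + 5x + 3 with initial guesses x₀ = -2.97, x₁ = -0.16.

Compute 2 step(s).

f(x) = x³ - x² + 5x + 3
x₀ = -2.97, x₁ = -0.16

Secant formula: x_{n+1} = x_n - f(x_n)(x_n - x_{n-1})/(f(x_n) - f(x_{n-1}))

Iteration 1:
  f(-2.970000) = -46.868973
  f(-0.160000) = 2.170304
  x_2 = -0.160000 - 2.170304×(-0.160000 - (-2.970000))/(2.170304 - (-46.868973))
       = -0.284361
Iteration 2:
  f(-0.160000) = 2.170304
  f(-0.284361) = 1.474342
  x_3 = -0.284361 - 1.474342×(-0.284361 - (-0.160000))/(1.474342 - 2.170304)
       = -0.547809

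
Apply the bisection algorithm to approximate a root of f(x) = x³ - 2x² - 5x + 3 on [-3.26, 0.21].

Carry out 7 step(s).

f(x) = x³ - 2x² - 5x + 3
Initial interval: [-3.26, 0.21]

Iteration 1:
  c_1 = (-3.260000 + 0.210000)/2 = -1.525000
  f(c_1) = f(-1.525000) = 2.427172
  f(a) × f(c) < 0, new interval: [-3.260000, -1.525000]
Iteration 2:
  c_2 = (-3.260000 + (-1.525000))/2 = -2.392500
  f(c_2) = f(-2.392500) = -10.180417
  f(a) × f(c) ≥ 0, new interval: [-2.392500, -1.525000]
Iteration 3:
  c_3 = (-2.392500 + (-1.525000))/2 = -1.958750
  f(c_3) = f(-1.958750) = -2.394792
  f(a) × f(c) ≥ 0, new interval: [-1.958750, -1.525000]
Iteration 4:
  c_4 = (-1.958750 + (-1.525000))/2 = -1.741875
  f(c_4) = f(-1.741875) = 0.356045
  f(a) × f(c) < 0, new interval: [-1.958750, -1.741875]
Iteration 5:
  c_5 = (-1.958750 + (-1.741875))/2 = -1.850312
  f(c_5) = f(-1.850312) = -0.930584
  f(a) × f(c) ≥ 0, new interval: [-1.850312, -1.741875]
Iteration 6:
  c_6 = (-1.850312 + (-1.741875))/2 = -1.796094
  f(c_6) = f(-1.796094) = -0.265550
  f(a) × f(c) ≥ 0, new interval: [-1.796094, -1.741875]
Iteration 7:
  c_7 = (-1.796094 + (-1.741875))/2 = -1.768984
  f(c_7) = f(-1.768984) = 0.050618
  f(a) × f(c) < 0, new interval: [-1.796094, -1.768984]

After 7 iteration(s), the approximation is c_7 = -1.768984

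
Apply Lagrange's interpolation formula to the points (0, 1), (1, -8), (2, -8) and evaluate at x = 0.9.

Lagrange interpolation formula:
P(x) = Σ yᵢ × Lᵢ(x)
where Lᵢ(x) = Π_{j≠i} (x - xⱼ)/(xᵢ - xⱼ)

L_0(0.9) = (0.9 - 1)/(0 - 1) × (0.9 - 2)/(0 - 2) = 0.055000
L_1(0.9) = (0.9 - 0)/(1 - 0) × (0.9 - 2)/(1 - 2) = 0.990000
L_2(0.9) = (0.9 - 0)/(2 - 0) × (0.9 - 1)/(2 - 1) = -0.045000

P(0.9) = 1×L_0(0.9) + (-8)×L_1(0.9) + (-8)×L_2(0.9)
P(0.9) = -7.505000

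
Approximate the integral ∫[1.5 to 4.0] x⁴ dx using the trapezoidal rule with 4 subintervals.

f(x) = x⁴
a = 1.5, b = 4.0, n = 4
h = (b - a)/n = 0.625000

Trapezoidal rule: (h/2)[f(x₀) + 2f(x₁) + 2f(x₂) + ... + f(xₙ)]

x_0 = 1.5000, f(x_0) = 5.062500, coefficient = 1
x_1 = 2.1250, f(x_1) = 20.390869, coefficient = 2
x_2 = 2.7500, f(x_2) = 57.191406, coefficient = 2
x_3 = 3.3750, f(x_3) = 129.746338, coefficient = 2
x_4 = 4.0000, f(x_4) = 256.000000, coefficient = 1

I ≈ (0.625000/2) × 675.719727 = 211.162415
Exact value: 203.281250
Error: 7.881165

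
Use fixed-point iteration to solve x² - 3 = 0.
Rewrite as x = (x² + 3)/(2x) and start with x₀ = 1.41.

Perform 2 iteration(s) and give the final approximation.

Equation: x² - 3 = 0
Fixed-point form: x = (x² + 3)/(2x)
x₀ = 1.41

x_1 = g(1.410000) = 1.768830
x_2 = g(1.768830) = 1.732433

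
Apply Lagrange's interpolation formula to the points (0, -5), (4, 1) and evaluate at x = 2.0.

Lagrange interpolation formula:
P(x) = Σ yᵢ × Lᵢ(x)
where Lᵢ(x) = Π_{j≠i} (x - xⱼ)/(xᵢ - xⱼ)

L_0(2.0) = (2.0 - 4)/(0 - 4) = 0.500000
L_1(2.0) = (2.0 - 0)/(4 - 0) = 0.500000

P(2.0) = (-5)×L_0(2.0) + 1×L_1(2.0)
P(2.0) = -2.000000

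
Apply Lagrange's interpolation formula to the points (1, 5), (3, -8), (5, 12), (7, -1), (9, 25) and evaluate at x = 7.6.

Lagrange interpolation formula:
P(x) = Σ yᵢ × Lᵢ(x)
where Lᵢ(x) = Π_{j≠i} (x - xⱼ)/(xᵢ - xⱼ)

L_0(7.6) = (7.6 - 3)/(1 - 3) × (7.6 - 5)/(1 - 5) × (7.6 - 7)/(1 - 7) × (7.6 - 9)/(1 - 9) = -0.026162
L_1(7.6) = (7.6 - 1)/(3 - 1) × (7.6 - 5)/(3 - 5) × (7.6 - 7)/(3 - 7) × (7.6 - 9)/(3 - 9) = 0.150150
L_2(7.6) = (7.6 - 1)/(5 - 1) × (7.6 - 3)/(5 - 3) × (7.6 - 7)/(5 - 7) × (7.6 - 9)/(5 - 9) = -0.398475
L_3(7.6) = (7.6 - 1)/(7 - 1) × (7.6 - 3)/(7 - 3) × (7.6 - 5)/(7 - 5) × (7.6 - 9)/(7 - 9) = 1.151150
L_4(7.6) = (7.6 - 1)/(9 - 1) × (7.6 - 3)/(9 - 3) × (7.6 - 5)/(9 - 5) × (7.6 - 7)/(9 - 7) = 0.123337

P(7.6) = 5×L_0(7.6) + (-8)×L_1(7.6) + 12×L_2(7.6) + (-1)×L_3(7.6) + 25×L_4(7.6)
P(7.6) = -4.181425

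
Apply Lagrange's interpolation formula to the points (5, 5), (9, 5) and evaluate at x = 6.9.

Lagrange interpolation formula:
P(x) = Σ yᵢ × Lᵢ(x)
where Lᵢ(x) = Π_{j≠i} (x - xⱼ)/(xᵢ - xⱼ)

L_0(6.9) = (6.9 - 9)/(5 - 9) = 0.525000
L_1(6.9) = (6.9 - 5)/(9 - 5) = 0.475000

P(6.9) = 5×L_0(6.9) + 5×L_1(6.9)
P(6.9) = 5.000000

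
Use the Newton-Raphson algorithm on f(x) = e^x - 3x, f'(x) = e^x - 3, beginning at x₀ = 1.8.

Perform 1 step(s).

f(x) = e^x - 3x
f'(x) = e^x - 3
x₀ = 1.8

Newton-Raphson formula: x_{n+1} = x_n - f(x_n)/f'(x_n)

Iteration 1:
  f(1.800000) = 0.649647
  f'(1.800000) = 3.049647
  x_1 = 1.800000 - 0.649647/3.049647 = 1.586976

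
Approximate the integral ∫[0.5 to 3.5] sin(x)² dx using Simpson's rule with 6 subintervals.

f(x) = sin(x)²
a = 0.5, b = 3.5, n = 6
h = (b - a)/n = 0.500000

Simpson's rule: (h/3)[f(x₀) + 4f(x₁) + 2f(x₂) + ... + f(xₙ)]

x_0 = 0.5000, f(x_0) = 0.229849, coefficient = 1
x_1 = 1.0000, f(x_1) = 0.708073, coefficient = 4
x_2 = 1.5000, f(x_2) = 0.994996, coefficient = 2
x_3 = 2.0000, f(x_3) = 0.826822, coefficient = 4
x_4 = 2.5000, f(x_4) = 0.358169, coefficient = 2
x_5 = 3.0000, f(x_5) = 0.019915, coefficient = 4
x_6 = 3.5000, f(x_6) = 0.123049, coefficient = 1

I ≈ (0.500000/3) × 9.278468 = 1.546411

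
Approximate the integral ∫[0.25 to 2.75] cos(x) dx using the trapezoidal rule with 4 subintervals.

f(x) = cos(x)
a = 0.25, b = 2.75, n = 4
h = (b - a)/n = 0.625000

Trapezoidal rule: (h/2)[f(x₀) + 2f(x₁) + 2f(x₂) + ... + f(xₙ)]

x_0 = 0.2500, f(x_0) = 0.968912, coefficient = 1
x_1 = 0.8750, f(x_1) = 0.640997, coefficient = 2
x_2 = 1.5000, f(x_2) = 0.070737, coefficient = 2
x_3 = 2.1250, f(x_3) = -0.526266, coefficient = 2
x_4 = 2.7500, f(x_4) = -0.924302, coefficient = 1

I ≈ (0.625000/2) × 0.415545 = 0.129858
Exact value: 0.134257
Error: 0.004399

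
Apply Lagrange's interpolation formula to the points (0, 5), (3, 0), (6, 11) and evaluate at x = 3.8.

Lagrange interpolation formula:
P(x) = Σ yᵢ × Lᵢ(x)
where Lᵢ(x) = Π_{j≠i} (x - xⱼ)/(xᵢ - xⱼ)

L_0(3.8) = (3.8 - 3)/(0 - 3) × (3.8 - 6)/(0 - 6) = -0.097778
L_1(3.8) = (3.8 - 0)/(3 - 0) × (3.8 - 6)/(3 - 6) = 0.928889
L_2(3.8) = (3.8 - 0)/(6 - 0) × (3.8 - 3)/(6 - 3) = 0.168889

P(3.8) = 5×L_0(3.8) + 0×L_1(3.8) + 11×L_2(3.8)
P(3.8) = 1.368889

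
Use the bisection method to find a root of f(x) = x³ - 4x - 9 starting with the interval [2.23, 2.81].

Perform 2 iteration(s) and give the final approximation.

f(x) = x³ - 4x - 9
Initial interval: [2.23, 2.81]

Iteration 1:
  c_1 = (2.230000 + 2.810000)/2 = 2.520000
  f(c_1) = f(2.520000) = -3.076992
  f(a) × f(c) ≥ 0, new interval: [2.520000, 2.810000]
Iteration 2:
  c_2 = (2.520000 + 2.810000)/2 = 2.665000
  f(c_2) = f(2.665000) = -0.732570
  f(a) × f(c) ≥ 0, new interval: [2.665000, 2.810000]

After 2 iteration(s), the approximation is c_2 = 2.665000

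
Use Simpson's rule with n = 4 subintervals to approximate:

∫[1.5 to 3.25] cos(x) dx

f(x) = cos(x)
a = 1.5, b = 3.25, n = 4
h = (b - a)/n = 0.437500

Simpson's rule: (h/3)[f(x₀) + 4f(x₁) + 2f(x₂) + ... + f(xₙ)]

x_0 = 1.5000, f(x_0) = 0.070737, coefficient = 1
x_1 = 1.9375, f(x_1) = -0.358540, coefficient = 4
x_2 = 2.3750, f(x_2) = -0.720278, coefficient = 2
x_3 = 2.8125, f(x_3) = -0.946336, coefficient = 4
x_4 = 3.2500, f(x_4) = -0.994130, coefficient = 1

I ≈ (0.437500/3) × -7.583454 = -1.105920
Exact value: -1.105690
Error: 0.000230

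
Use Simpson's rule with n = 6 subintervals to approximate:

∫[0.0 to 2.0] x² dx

f(x) = x²
a = 0.0, b = 2.0, n = 6
h = (b - a)/n = 0.333333

Simpson's rule: (h/3)[f(x₀) + 4f(x₁) + 2f(x₂) + ... + f(xₙ)]

x_0 = 0.0000, f(x_0) = 0.000000, coefficient = 1
x_1 = 0.3333, f(x_1) = 0.111111, coefficient = 4
x_2 = 0.6667, f(x_2) = 0.444444, coefficient = 2
x_3 = 1.0000, f(x_3) = 1.000000, coefficient = 4
x_4 = 1.3333, f(x_4) = 1.777778, coefficient = 2
x_5 = 1.6667, f(x_5) = 2.777778, coefficient = 4
x_6 = 2.0000, f(x_6) = 4.000000, coefficient = 1

I ≈ (0.333333/3) × 24.000000 = 2.666667
Exact value: 2.666667
Error: 0.000000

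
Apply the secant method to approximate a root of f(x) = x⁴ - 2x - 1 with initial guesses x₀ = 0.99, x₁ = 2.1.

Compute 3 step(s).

f(x) = x⁴ - 2x - 1
x₀ = 0.99, x₁ = 2.1

Secant formula: x_{n+1} = x_n - f(x_n)(x_n - x_{n-1})/(f(x_n) - f(x_{n-1}))

Iteration 1:
  f(0.990000) = -2.019404
  f(2.100000) = 14.248100
  x_2 = 2.100000 - 14.248100×(2.100000 - 0.990000)/(14.248100 - (-2.019404))
       = 1.127792
Iteration 2:
  f(2.100000) = 14.248100
  f(1.127792) = -1.637815
  x_3 = 1.127792 - (-1.637815)×(1.127792 - 2.100000)/(-1.637815 - 14.248100)
       = 1.228026
Iteration 3:
  f(1.127792) = -1.637815
  f(1.228026) = -1.181846
  x_4 = 1.228026 - (-1.181846)×(1.228026 - 1.127792)/(-1.181846 - (-1.637815))
       = 1.487824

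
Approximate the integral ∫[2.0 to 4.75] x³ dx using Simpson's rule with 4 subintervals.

f(x) = x³
a = 2.0, b = 4.75, n = 4
h = (b - a)/n = 0.687500

Simpson's rule: (h/3)[f(x₀) + 4f(x₁) + 2f(x₂) + ... + f(xₙ)]

x_0 = 2.0000, f(x_0) = 8.000000, coefficient = 1
x_1 = 2.6875, f(x_1) = 19.410889, coefficient = 4
x_2 = 3.3750, f(x_2) = 38.443359, coefficient = 2
x_3 = 4.0625, f(x_3) = 67.047119, coefficient = 4
x_4 = 4.7500, f(x_4) = 107.171875, coefficient = 1

I ≈ (0.687500/3) × 537.890625 = 123.266602
Exact value: 123.266602
Error: 0.000000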